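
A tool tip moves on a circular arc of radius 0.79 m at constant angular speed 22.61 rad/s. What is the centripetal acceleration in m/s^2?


a_c = omega^2 * r = 22.61^2 * 0.79 = 403.8576

403.8576 m/s^2


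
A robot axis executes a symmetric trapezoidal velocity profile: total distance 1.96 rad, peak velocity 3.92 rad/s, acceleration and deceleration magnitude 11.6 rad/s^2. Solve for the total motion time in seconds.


t_acc = v/a = 3.92/11.6 = 0.337931 s
d_acc = v^2/(2a) = 0.662345 rad (each ramp)
d_cruise = 1.96 - 2*0.662345 = 0.635310 rad
t_cruise = 0.635310/3.92 = 0.162069 s
t_total = 2*0.337931 + 0.162069 = 0.8379

0.8379 s


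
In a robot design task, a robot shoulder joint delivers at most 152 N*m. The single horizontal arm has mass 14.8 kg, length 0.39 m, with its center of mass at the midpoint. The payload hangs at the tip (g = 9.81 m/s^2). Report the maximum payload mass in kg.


tau_arm = m_arm*g*(L/2) = 14.8*9.81*0.39/2 = 28.3117 N*m
tau_payload = tau_max - tau_arm = 152 - 28.3117 = 123.6883
m_payload = tau_payload / (g*L) = 123.6883 / (9.81*0.39) = 32.3292

32.3292 kg


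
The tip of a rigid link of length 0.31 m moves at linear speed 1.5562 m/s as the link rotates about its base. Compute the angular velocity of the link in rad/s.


omega = v / L = 1.5562 / 0.31 = 5.0200

5.0200 rad/s


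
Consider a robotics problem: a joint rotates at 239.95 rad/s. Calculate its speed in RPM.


RPM = 239.95 * 60/(2*pi) = 2291.3537

2291.3537 RPM


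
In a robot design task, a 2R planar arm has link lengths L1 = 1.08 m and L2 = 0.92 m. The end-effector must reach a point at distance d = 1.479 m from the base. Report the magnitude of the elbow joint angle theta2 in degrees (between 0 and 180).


cos(th2) = (d^2 - L1^2 - L2^2)/(2*L1*L2) = (1.479^2 - 1.08^2 - 0.92^2)/(2*1.08*0.92) = 0.08788295
th2 = acos(0.08788295) = 84.9582 deg

84.9582 degrees


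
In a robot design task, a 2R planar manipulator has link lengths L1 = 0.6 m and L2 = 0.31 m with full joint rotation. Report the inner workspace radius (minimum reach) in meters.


r_min = |L1 - L2| = |0.6 - 0.31| = 0.2900

0.2900 m


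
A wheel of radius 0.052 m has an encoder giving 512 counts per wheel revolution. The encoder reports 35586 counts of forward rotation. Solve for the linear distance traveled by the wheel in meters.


revs = 35586/512 = 69.503906
d = revs * 2*pi*r = 69.503906 * 2*pi*0.052 = 22.7087

22.7087 m


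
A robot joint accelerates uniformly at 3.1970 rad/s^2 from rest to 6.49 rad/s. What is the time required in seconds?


t = delta_omega / alpha = 6.49 / 3.1970 = 2.0300

2.0300 s


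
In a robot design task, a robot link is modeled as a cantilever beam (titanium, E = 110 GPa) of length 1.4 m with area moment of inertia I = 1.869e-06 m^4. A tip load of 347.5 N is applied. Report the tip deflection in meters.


delta = F*L^3/(3*E*I) = 347.5*1.4^3/(3*1.100e+11*1.869e-06)
      = 953.54/616770 = 0.0015

0.0015 m


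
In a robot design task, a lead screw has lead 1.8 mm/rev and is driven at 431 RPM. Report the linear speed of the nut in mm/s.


v = lead * (RPM/60) = 1.8*431/60 = 12.9300

12.9300 mm/s


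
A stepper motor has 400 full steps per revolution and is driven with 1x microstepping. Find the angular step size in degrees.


step = 360/(400*1) = 360/400 = 0.9000

0.9000 degrees


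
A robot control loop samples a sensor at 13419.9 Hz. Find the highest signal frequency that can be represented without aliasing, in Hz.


f_max = f_s/2 = 13419.9/2 = 6709.9500

6709.9500 Hz


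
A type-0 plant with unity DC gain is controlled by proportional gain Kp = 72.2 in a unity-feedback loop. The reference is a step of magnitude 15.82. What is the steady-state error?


e_ss = R/(1 + Kp) = 15.82/(1 + 72.2) = 15.82/73.2000 = 0.2161

0.2161


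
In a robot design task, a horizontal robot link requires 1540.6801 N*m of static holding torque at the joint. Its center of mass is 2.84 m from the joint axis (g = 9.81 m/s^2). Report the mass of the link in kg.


m = tau / (g*L) = 1540.6801 / (9.81 * 2.84) = 55.3000

55.3000 kg


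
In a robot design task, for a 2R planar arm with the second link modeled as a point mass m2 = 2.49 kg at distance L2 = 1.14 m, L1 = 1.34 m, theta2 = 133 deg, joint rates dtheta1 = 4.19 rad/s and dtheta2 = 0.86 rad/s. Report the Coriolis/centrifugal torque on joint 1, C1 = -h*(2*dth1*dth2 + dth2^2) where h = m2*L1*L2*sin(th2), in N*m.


h = m2*L1*L2*sin(th2) = 2.49*1.34*1.14*sin(133 deg) = 2.781868
C1 = -h*(2*4.19*0.86 + 0.86^2) = -2.781868*7.9464 = -22.1058

-22.1058 N*m


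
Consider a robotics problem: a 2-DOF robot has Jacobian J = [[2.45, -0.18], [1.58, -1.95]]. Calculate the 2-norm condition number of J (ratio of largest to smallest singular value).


JJ^T eigenvalues: trace(JJ^T) = 12.3338, det(JJ^T) = det(J)^2 = 20.18794761
s_max^2 = (12.3338 + sqrt(71.37083200))/2 = 10.39096297
s_min^2 = (12.3338 - sqrt(71.37083200))/2 = 1.94283703
kappa = s_max/s_min = sqrt(10.39096297/1.94283703) = 2.3126

2.3126


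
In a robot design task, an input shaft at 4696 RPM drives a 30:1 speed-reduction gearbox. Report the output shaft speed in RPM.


omega_out = omega_in / N = 4696 / 30 = 156.5333

156.5333 RPM


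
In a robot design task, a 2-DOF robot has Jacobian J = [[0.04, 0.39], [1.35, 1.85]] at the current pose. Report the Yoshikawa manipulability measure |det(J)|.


det(J) = 0.04*1.85 - (0.39)*(1.35) = -0.4525
|det(J)| = 0.4525

0.4525


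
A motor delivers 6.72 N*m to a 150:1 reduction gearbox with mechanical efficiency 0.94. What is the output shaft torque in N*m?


tau_out = tau_in * N * eta = 6.72 * 150 * 0.94 = 947.5200

947.5200 N*m


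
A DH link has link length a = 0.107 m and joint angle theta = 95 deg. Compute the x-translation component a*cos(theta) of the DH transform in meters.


a*cos(theta) = 0.107*cos(95 deg) = -0.0093

-0.0093 m


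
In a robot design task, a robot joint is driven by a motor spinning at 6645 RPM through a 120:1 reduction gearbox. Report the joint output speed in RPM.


omega_joint = omega_motor / N = 6645 / 120 = 55.3750

55.3750 RPM


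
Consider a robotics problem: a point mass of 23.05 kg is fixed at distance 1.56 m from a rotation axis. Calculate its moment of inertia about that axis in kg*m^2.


I = m*r^2 = 23.05*1.56^2 = 56.0945

56.0945 kg*m^2


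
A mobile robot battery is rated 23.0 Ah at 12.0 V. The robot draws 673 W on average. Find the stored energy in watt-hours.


E = capacity * V = 23.0*12.0 = 276.0000

276.0000 Wh


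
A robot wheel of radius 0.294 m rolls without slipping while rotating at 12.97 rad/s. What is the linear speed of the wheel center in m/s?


v = omega * r = 12.97 * 0.294 = 3.8132

3.8132 m/s


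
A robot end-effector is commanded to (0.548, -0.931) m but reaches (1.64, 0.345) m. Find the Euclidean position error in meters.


dx = 1.64 - (0.548) = 1.0920, dy = 0.345 - (-0.931) = 1.2760
err = sqrt(1.192464 + 1.628176) = 1.6795

1.6795 m


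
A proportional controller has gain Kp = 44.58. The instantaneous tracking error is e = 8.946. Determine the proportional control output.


u_P = Kp * e = 44.58 * 8.946 = 398.8127

398.8127


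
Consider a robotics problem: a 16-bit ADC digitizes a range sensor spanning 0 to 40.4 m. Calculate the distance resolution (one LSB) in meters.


res = range / 2^n = 40.4/2^16 = 40.4/65536 = 6.1646e-04

6.1646e-04 m


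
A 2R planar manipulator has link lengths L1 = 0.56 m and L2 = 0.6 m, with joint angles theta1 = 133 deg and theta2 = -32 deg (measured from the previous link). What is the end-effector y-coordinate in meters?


y = L1*sin(th1) + L2*sin(th1+th2) = 0.56*sin(133 deg) + 0.6*sin(101 deg) = 0.9985

0.9985 m


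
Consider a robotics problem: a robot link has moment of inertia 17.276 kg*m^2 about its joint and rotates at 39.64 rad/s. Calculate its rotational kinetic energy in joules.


KE = (1/2)*I*omega^2 = 0.5*17.276*39.64^2 = 13573.1451

13573.1451 J


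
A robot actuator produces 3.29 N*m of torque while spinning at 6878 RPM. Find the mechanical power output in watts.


omega = 6878 * 2*pi/60 = 720.262476 rad/s
P = tau * omega = 3.29 * 720.262476 = 2369.6635

2369.6635 W


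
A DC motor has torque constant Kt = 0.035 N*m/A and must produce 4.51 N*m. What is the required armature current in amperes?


I = tau / Kt = 4.51/0.035 = 128.8571

128.8571 A


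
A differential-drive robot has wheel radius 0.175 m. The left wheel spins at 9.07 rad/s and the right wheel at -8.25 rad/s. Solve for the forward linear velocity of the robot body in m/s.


v = r*(wR + wL)/2 = 0.175*(-8.25 + 9.07)/2 = 0.0718

0.0718 m/s


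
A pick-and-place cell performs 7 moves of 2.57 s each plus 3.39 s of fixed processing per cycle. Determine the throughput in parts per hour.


T_cycle = 7*2.57 + 3.39 = 21.3800 s
rate = 3600/T = 168.3817

168.3817 parts/hour


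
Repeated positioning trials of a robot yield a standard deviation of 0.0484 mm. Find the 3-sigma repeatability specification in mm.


repeatability = 3*sigma = 3*0.0484 = 0.1452

0.1452 mm


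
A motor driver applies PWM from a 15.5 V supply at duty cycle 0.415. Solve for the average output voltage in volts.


V_avg = V_supply * D = 15.5*0.415 = 6.4325

6.4325 V


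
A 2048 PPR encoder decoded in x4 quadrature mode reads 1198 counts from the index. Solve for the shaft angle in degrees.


angle = counts * 360 / (PPR*4) = 1198 * 360 / 8192 = 52.6465

52.6465 degrees


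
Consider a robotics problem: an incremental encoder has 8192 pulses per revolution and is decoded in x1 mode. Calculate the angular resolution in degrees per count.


resolution = 360 / (PPR * 1) = 360 / 8192 = 0.0439

0.0439 degrees


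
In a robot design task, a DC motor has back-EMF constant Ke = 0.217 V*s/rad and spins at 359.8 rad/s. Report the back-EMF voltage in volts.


V_emf = Ke * omega = 0.217*359.8 = 78.0766

78.0766 V


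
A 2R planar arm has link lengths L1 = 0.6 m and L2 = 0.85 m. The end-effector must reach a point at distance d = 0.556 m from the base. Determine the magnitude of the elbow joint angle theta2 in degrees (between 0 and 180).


cos(th2) = (d^2 - L1^2 - L2^2)/(2*L1*L2) = (0.556^2 - 0.6^2 - 0.85^2)/(2*0.6*0.85) = -0.75820000
th2 = acos(-0.75820000) = 139.3058 deg

139.3058 degrees


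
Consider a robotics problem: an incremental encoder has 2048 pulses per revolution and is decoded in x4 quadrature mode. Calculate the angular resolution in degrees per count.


resolution = 360 / (PPR * 4) = 360 / 8192 = 0.0439

0.0439 degrees


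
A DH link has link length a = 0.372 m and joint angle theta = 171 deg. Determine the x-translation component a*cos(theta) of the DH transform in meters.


a*cos(theta) = 0.372*cos(171 deg) = -0.3674

-0.3674 m


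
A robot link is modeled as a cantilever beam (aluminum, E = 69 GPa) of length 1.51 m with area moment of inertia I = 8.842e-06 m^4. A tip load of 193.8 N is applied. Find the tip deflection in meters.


delta = F*L^3/(3*E*I) = 193.8*1.51^3/(3*6.900e+10*8.842e-06)
      = 667.2439038/1830294 = 3.6456e-04

3.6456e-04 m


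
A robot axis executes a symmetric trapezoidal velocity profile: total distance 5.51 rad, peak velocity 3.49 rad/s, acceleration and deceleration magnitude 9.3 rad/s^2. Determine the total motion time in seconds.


t_acc = v/a = 3.49/9.3 = 0.375269 s
d_acc = v^2/(2a) = 0.654844 rad (each ramp)
d_cruise = 5.51 - 2*0.654844 = 4.200312 rad
t_cruise = 4.200312/3.49 = 1.203528 s
t_total = 2*0.375269 + 1.203528 = 1.9541

1.9541 s


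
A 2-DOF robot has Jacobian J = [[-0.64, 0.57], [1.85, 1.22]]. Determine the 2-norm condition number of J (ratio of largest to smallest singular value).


JJ^T eigenvalues: trace(JJ^T) = 5.6454, det(JJ^T) = det(J)^2 = 3.36832609
s_max^2 = (5.6454 + sqrt(18.39723680))/2 = 4.96730001
s_min^2 = (5.6454 - sqrt(18.39723680))/2 = 0.67809999
kappa = s_max/s_min = sqrt(4.96730001/0.67809999) = 2.7065

2.7065


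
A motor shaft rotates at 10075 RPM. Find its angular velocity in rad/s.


omega = 10075 * 2*pi/60 = 1055.0515

1055.0515 rad/s


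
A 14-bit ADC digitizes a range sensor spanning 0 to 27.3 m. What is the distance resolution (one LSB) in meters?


res = range / 2^n = 27.3/2^14 = 27.3/16384 = 0.0017

0.0017 m


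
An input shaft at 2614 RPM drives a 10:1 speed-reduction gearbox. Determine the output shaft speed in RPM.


omega_out = omega_in / N = 2614 / 10 = 261.4000

261.4000 RPM


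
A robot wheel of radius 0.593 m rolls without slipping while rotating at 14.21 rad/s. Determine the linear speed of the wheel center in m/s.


v = omega * r = 14.21 * 0.593 = 8.4265

8.4265 m/s


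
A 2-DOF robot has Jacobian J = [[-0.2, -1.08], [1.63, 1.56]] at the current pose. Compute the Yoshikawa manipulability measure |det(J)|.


det(J) = -0.2*1.56 - (-1.08)*(1.63) = 1.4484
|det(J)| = 1.4484

1.4484


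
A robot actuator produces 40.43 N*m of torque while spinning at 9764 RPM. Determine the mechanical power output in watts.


omega = 9764 * 2*pi/60 = 1022.483689 rad/s
P = tau * omega = 40.43 * 1022.483689 = 41339.0155

41339.0155 W


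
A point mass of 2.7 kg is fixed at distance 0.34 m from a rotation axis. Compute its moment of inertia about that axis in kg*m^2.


I = m*r^2 = 2.7*0.34^2 = 0.3121

0.3121 kg*m^2


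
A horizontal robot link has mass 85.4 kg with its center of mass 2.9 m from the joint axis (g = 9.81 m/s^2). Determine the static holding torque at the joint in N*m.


tau = m*g*L = 85.4 * 9.81 * 2.9 = 2429.5446

2429.5446 N*m


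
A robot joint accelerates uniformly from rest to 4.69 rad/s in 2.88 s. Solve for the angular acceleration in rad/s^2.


alpha = delta_omega / t = 4.69 / 2.88 = 1.6285

1.6285 rad/s^2


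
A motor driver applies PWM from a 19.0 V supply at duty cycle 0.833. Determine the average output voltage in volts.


V_avg = V_supply * D = 19.0*0.833 = 15.8270

15.8270 V


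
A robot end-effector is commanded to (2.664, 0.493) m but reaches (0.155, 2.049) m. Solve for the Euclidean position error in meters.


dx = 0.155 - (2.664) = -2.5090, dy = 2.049 - (0.493) = 1.5560
err = sqrt(6.295081 + 2.421136) = 2.9523

2.9523 m


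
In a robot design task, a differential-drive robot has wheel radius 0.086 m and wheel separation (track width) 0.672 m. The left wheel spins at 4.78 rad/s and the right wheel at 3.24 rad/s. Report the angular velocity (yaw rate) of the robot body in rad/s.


omega = r*(wR - wL)/L = 0.086*(3.24 - (4.78))/0.672 = -0.1971

-0.1971 rad/s


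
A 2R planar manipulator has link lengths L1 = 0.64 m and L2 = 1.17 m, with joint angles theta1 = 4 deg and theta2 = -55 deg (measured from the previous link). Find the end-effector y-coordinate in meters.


y = L1*sin(th1) + L2*sin(th1+th2) = 0.64*sin(4 deg) + 1.17*sin(-51 deg) = -0.8646

-0.8646 m


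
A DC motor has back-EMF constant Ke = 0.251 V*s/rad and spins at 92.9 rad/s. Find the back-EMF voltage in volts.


V_emf = Ke * omega = 0.251*92.9 = 23.3179

23.3179 V


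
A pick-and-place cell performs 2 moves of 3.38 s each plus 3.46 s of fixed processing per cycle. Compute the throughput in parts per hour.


T_cycle = 2*3.38 + 3.46 = 10.2200 s
rate = 3600/T = 352.2505

352.2505 parts/hour


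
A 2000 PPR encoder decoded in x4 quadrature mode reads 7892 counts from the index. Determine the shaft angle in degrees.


angle = counts * 360 / (PPR*4) = 7892 * 360 / 8000 = 355.1400

355.1400 degrees


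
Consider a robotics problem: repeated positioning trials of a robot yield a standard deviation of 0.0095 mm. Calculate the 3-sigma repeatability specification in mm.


repeatability = 3*sigma = 3*0.0095 = 0.0285

0.0285 mm


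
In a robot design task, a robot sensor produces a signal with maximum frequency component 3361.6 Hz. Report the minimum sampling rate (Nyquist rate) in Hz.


f_s,min = 2*f_max = 2*3361.6 = 6723.2000

6723.2000 Hz


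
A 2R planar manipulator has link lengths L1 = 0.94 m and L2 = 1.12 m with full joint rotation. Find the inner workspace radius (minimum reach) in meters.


r_min = |L1 - L2| = |0.94 - 1.12| = 0.1800

0.1800 m


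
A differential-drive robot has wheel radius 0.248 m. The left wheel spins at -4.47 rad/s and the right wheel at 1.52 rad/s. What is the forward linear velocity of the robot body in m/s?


v = r*(wR + wL)/2 = 0.248*(1.52 + -4.47)/2 = -0.3658

-0.3658 m/s


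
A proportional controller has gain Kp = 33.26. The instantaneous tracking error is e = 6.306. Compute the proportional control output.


u_P = Kp * e = 33.26 * 6.306 = 209.7376

209.7376


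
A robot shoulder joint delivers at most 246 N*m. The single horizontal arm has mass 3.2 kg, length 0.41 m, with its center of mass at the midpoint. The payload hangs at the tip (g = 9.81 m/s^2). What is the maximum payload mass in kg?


tau_arm = m_arm*g*(L/2) = 3.2*9.81*0.41/2 = 6.4354 N*m
tau_payload = tau_max - tau_arm = 246 - 6.4354 = 239.5646
m_payload = tau_payload / (g*L) = 239.5646 / (9.81*0.41) = 59.5621

59.5621 kg


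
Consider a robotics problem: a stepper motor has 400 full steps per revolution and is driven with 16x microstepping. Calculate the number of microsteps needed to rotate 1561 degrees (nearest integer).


step_size = 360/(400*16) = 360/6400 = 0.056250 deg
n = 1561/(360/6400) = 1561*6400/360 = 27751.1111 -> 27751

27751 steps


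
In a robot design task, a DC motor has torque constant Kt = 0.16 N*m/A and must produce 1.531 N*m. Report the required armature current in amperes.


I = tau / Kt = 1.531/0.16 = 9.5687

9.5687 A


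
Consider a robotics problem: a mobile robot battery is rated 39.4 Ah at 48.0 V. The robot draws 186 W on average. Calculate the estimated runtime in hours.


E = 39.4*48.0 = 1891.2000 Wh
t = E/P = 1891.2000/186 = 10.1677

10.1677 hours


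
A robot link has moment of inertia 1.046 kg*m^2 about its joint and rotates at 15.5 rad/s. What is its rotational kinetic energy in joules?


KE = (1/2)*I*omega^2 = 0.5*1.046*15.5^2 = 125.6508

125.6508 J


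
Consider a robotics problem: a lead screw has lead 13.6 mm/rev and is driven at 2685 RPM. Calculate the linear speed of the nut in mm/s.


v = lead * (RPM/60) = 13.6*2685/60 = 608.6000

608.6000 mm/s


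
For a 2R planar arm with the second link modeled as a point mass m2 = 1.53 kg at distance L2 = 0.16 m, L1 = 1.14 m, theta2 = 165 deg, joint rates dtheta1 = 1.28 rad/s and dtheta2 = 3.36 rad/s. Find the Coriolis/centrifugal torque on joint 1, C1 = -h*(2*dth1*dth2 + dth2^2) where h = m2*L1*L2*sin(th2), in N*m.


h = m2*L1*L2*sin(th2) = 1.53*1.14*0.16*sin(165 deg) = 0.072229
C1 = -h*(2*1.28*3.36 + 3.36^2) = -0.072229*19.8912 = -1.4367

-1.4367 N*m


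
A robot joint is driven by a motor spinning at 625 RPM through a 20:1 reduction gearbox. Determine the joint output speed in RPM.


omega_joint = omega_motor / N = 625 / 20 = 31.2500

31.2500 RPM


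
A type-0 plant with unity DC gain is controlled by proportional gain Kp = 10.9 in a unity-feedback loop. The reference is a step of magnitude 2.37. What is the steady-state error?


e_ss = R/(1 + Kp) = 2.37/(1 + 10.9) = 2.37/11.9000 = 0.1992

0.1992


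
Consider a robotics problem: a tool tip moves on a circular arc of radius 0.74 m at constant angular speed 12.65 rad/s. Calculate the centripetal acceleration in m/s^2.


a_c = omega^2 * r = 12.65^2 * 0.74 = 118.4167

118.4167 m/s^2


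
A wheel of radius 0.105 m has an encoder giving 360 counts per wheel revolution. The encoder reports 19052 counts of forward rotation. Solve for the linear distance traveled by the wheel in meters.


revs = 19052/360 = 52.922222
d = revs * 2*pi*r = 52.922222 * 2*pi*0.105 = 34.9146

34.9146 m


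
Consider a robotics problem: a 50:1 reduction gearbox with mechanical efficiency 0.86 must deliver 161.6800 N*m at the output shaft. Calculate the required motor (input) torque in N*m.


tau_in = tau_out / (N * eta) = 161.6800 / (50 * 0.86) = 3.7600

3.7600 N*m


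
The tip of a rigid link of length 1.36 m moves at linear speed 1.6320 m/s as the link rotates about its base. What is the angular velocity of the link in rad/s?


omega = v / L = 1.6320 / 1.36 = 1.2000

1.2000 rad/s


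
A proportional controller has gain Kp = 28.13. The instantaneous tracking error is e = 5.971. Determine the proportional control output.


u_P = Kp * e = 28.13 * 5.971 = 167.9642

167.9642


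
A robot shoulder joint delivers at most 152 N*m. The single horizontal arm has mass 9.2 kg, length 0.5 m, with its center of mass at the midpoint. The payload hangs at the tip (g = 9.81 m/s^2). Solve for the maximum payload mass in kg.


tau_arm = m_arm*g*(L/2) = 9.2*9.81*0.5/2 = 22.5630 N*m
tau_payload = tau_max - tau_arm = 152 - 22.5630 = 129.4370
m_payload = tau_payload / (g*L) = 129.4370 / (9.81*0.5) = 26.3888

26.3888 kg


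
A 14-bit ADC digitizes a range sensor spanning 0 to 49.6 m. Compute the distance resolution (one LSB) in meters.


res = range / 2^n = 49.6/2^14 = 49.6/16384 = 0.0030

0.0030 m


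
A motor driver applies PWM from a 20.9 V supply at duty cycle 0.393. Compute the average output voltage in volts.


V_avg = V_supply * D = 20.9*0.393 = 8.2137

8.2137 V


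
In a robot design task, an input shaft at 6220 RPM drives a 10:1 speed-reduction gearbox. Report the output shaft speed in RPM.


omega_out = omega_in / N = 6220 / 10 = 622.0000

622.0000 RPM


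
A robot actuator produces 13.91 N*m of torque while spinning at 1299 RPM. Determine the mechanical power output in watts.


omega = 1299 * 2*pi/60 = 136.030962 rad/s
P = tau * omega = 13.91 * 136.030962 = 1892.1907

1892.1907 W


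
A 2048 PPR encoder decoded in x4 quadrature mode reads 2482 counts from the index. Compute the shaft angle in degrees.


angle = counts * 360 / (PPR*4) = 2482 * 360 / 8192 = 109.0723

109.0723 degrees


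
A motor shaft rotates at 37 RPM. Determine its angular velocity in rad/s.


omega = 37 * 2*pi/60 = 3.8746

3.8746 rad/s


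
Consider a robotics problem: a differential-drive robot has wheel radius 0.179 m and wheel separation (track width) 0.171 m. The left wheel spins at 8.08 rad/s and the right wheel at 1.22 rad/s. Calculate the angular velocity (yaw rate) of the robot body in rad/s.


omega = r*(wR - wL)/L = 0.179*(1.22 - (8.08))/0.171 = -7.1809

-7.1809 rad/s


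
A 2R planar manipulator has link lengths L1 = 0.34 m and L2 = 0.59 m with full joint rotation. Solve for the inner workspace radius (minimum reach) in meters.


r_min = |L1 - L2| = |0.34 - 0.59| = 0.2500

0.2500 m


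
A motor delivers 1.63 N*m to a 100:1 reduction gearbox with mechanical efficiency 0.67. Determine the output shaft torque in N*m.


tau_out = tau_in * N * eta = 1.63 * 100 * 0.67 = 109.2100

109.2100 N*m


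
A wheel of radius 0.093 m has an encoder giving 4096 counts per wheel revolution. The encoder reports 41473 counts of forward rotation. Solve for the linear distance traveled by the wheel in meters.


revs = 41473/4096 = 10.125244
d = revs * 2*pi*r = 10.125244 * 2*pi*0.093 = 5.9165

5.9165 m


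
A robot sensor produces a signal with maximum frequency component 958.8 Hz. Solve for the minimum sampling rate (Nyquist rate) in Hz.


f_s,min = 2*f_max = 2*958.8 = 1917.6000

1917.6000 Hz


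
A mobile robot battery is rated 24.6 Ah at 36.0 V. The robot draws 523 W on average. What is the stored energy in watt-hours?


E = capacity * V = 24.6*36.0 = 885.6000

885.6000 Wh


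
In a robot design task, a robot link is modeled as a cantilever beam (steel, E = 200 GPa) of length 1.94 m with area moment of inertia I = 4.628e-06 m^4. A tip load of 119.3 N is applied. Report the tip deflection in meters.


delta = F*L^3/(3*E*I) = 119.3*1.94^3/(3*2.000e+11*4.628e-06)
      = 871.0551112/2776800 = 3.1369e-04

3.1369e-04 m


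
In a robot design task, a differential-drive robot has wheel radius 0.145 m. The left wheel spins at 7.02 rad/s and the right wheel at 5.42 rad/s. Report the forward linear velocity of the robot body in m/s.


v = r*(wR + wL)/2 = 0.145*(5.42 + 7.02)/2 = 0.9019

0.9019 m/s


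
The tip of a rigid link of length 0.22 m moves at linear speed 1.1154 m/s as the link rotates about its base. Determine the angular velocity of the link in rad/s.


omega = v / L = 1.1154 / 0.22 = 5.0700

5.0700 rad/s


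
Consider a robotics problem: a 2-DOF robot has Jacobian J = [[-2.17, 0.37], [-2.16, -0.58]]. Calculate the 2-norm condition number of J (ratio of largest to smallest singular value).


JJ^T eigenvalues: trace(JJ^T) = 9.8478, det(JJ^T) = det(J)^2 = 4.23454084
s_max^2 = (9.8478 + sqrt(80.04100148))/2 = 9.39718183
s_min^2 = (9.8478 - sqrt(80.04100148))/2 = 0.45061817
kappa = s_max/s_min = sqrt(9.39718183/0.45061817) = 4.5666

4.5666


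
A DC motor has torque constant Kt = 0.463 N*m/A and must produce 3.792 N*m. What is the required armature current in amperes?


I = tau / Kt = 3.792/0.463 = 8.1901

8.1901 A


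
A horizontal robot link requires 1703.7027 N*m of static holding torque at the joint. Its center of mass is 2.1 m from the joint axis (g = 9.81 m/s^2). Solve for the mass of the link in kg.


m = tau / (g*L) = 1703.7027 / (9.81 * 2.1) = 82.7000

82.7000 kg


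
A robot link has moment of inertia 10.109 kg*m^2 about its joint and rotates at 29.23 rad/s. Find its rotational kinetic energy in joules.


KE = (1/2)*I*omega^2 = 0.5*10.109*29.23^2 = 4318.5289

4318.5289 J


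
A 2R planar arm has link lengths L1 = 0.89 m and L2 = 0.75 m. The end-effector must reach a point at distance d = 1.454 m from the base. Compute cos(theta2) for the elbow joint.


cos(th2) = (d^2 - L1^2 - L2^2)/(2*L1*L2) = (1.454^2 - 0.89^2 - 0.75^2)/(2*0.89*0.75) = 0.5689

0.5689


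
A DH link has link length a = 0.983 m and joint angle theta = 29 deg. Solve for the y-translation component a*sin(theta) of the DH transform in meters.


a*sin(theta) = 0.983*sin(29 deg) = 0.4766

0.4766 m


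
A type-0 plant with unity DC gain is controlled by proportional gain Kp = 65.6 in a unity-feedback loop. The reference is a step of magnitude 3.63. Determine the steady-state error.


e_ss = R/(1 + Kp) = 3.63/(1 + 65.6) = 3.63/66.6000 = 0.0545

0.0545


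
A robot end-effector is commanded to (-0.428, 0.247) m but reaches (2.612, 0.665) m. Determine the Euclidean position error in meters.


dx = 2.612 - (-0.428) = 3.0400, dy = 0.665 - (0.247) = 0.4180
err = sqrt(9.241600 + 0.174724) = 3.0686

3.0686 m


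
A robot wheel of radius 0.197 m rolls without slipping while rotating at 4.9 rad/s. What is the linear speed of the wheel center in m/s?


v = omega * r = 4.9 * 0.197 = 0.9653

0.9653 m/s


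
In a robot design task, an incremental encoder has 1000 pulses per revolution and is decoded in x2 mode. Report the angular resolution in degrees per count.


resolution = 360 / (PPR * 2) = 360 / 2000 = 0.1800

0.1800 degrees


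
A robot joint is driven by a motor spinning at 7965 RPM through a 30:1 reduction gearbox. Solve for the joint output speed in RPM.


omega_joint = omega_motor / N = 7965 / 30 = 265.5000

265.5000 RPM


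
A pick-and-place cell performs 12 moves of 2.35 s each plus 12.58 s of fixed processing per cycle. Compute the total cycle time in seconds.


T = 12*2.35 + 12.58 = 40.7800

40.7800 s


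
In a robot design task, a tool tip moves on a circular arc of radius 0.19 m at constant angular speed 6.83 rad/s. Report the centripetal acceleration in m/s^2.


a_c = omega^2 * r = 6.83^2 * 0.19 = 8.8633

8.8633 m/s^2


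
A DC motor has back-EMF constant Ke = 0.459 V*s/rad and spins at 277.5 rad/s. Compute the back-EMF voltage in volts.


V_emf = Ke * omega = 0.459*277.5 = 127.3725

127.3725 V


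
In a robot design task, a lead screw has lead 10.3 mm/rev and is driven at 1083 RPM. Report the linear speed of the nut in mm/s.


v = lead * (RPM/60) = 10.3*1083/60 = 185.9150

185.9150 mm/s


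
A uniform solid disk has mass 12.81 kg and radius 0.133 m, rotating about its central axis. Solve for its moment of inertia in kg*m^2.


I = (1/2)*m*R^2 = 0.5*12.81*0.133^2 = 0.1133

0.1133 kg*m^2


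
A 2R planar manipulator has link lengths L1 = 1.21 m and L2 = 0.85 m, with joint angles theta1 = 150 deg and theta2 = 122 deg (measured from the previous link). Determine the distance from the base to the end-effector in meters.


x = L1*cos(th1) + L2*cos(th1+th2) = -1.018226
y = L1*sin(th1) + L2*sin(th1+th2) = -0.244482
d = sqrt(x^2 + y^2) = sqrt(1.036784 + 0.059771) = 1.0472

1.0472 m


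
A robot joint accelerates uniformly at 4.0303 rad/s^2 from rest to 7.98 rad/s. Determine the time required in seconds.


t = delta_omega / alpha = 7.98 / 4.0303 = 1.9800

1.9800 s


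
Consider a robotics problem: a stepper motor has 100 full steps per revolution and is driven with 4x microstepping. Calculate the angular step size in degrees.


step = 360/(100*4) = 360/400 = 0.9000

0.9000 degrees


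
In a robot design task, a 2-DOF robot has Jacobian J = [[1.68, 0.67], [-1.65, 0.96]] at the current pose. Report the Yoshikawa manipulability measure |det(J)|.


det(J) = 1.68*0.96 - (0.67)*(-1.65) = 2.7183
|det(J)| = 2.7183

2.7183


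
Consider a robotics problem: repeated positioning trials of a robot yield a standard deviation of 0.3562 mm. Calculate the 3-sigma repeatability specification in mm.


repeatability = 3*sigma = 3*0.3562 = 1.0686

1.0686 mm


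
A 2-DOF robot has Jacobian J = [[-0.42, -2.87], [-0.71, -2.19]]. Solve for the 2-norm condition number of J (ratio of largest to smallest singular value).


JJ^T eigenvalues: trace(JJ^T) = 13.7135, det(JJ^T) = det(J)^2 = 1.24970041
s_max^2 = (13.7135 + sqrt(183.06128061))/2 = 13.62175703
s_min^2 = (13.7135 - sqrt(183.06128061))/2 = 0.09174297
kappa = s_max/s_min = sqrt(13.62175703/0.09174297) = 12.1851

12.1851


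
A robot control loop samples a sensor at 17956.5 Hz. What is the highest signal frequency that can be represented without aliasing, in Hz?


f_max = f_s/2 = 17956.5/2 = 8978.2500

8978.2500 Hz


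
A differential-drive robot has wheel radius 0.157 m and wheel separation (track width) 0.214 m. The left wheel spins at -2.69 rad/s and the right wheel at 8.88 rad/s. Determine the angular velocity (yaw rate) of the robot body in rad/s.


omega = r*(wR - wL)/L = 0.157*(8.88 - (-2.69))/0.214 = 8.4883

8.4883 rad/s


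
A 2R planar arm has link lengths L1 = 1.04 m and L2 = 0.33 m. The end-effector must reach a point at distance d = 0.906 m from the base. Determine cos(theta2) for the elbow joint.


cos(th2) = (d^2 - L1^2 - L2^2)/(2*L1*L2) = (0.906^2 - 1.04^2 - 0.33^2)/(2*1.04*0.33) = -0.5386

-0.5386


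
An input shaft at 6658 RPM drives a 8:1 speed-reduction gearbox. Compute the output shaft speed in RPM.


omega_out = omega_in / N = 6658 / 8 = 832.2500

832.2500 RPM


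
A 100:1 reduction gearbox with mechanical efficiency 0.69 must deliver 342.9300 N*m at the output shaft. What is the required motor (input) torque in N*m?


tau_in = tau_out / (N * eta) = 342.9300 / (100 * 0.69) = 4.9700

4.9700 N*m


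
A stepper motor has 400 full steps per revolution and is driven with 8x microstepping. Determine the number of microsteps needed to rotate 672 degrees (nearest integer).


step_size = 360/(400*8) = 360/3200 = 0.112500 deg
n = 672/(360/3200) = 672*3200/360 = 5973.3333 -> 5973

5973 steps


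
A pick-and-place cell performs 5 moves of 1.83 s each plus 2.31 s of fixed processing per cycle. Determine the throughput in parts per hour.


T_cycle = 5*1.83 + 2.31 = 11.4600 s
rate = 3600/T = 314.1361

314.1361 parts/hour


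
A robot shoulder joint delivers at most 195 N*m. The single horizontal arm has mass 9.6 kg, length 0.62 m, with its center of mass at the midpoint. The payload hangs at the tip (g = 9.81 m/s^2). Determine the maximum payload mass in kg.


tau_arm = m_arm*g*(L/2) = 9.6*9.81*0.62/2 = 29.1946 N*m
tau_payload = tau_max - tau_arm = 195 - 29.1946 = 165.8054
m_payload = tau_payload / (g*L) = 165.8054 / (9.81*0.62) = 27.2608

27.2608 kg


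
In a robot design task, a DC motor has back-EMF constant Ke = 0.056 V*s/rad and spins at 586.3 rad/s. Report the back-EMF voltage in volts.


V_emf = Ke * omega = 0.056*586.3 = 32.8328

32.8328 V


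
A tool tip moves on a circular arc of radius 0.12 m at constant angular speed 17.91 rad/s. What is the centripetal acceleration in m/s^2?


a_c = omega^2 * r = 17.91^2 * 0.12 = 38.4922

38.4922 m/s^2


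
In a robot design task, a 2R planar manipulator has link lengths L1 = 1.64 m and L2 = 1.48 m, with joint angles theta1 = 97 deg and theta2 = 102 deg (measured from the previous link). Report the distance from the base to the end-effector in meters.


x = L1*cos(th1) + L2*cos(th1+th2) = -1.599233
y = L1*sin(th1) + L2*sin(th1+th2) = 1.145935
d = sqrt(x^2 + y^2) = sqrt(2.557546 + 1.313167) = 1.9674

1.9674 m


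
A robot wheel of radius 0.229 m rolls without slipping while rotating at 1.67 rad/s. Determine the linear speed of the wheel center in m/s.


v = omega * r = 1.67 * 0.229 = 0.3824

0.3824 m/s


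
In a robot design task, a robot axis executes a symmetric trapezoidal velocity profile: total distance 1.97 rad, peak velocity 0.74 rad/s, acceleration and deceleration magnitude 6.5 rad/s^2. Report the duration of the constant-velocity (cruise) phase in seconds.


t_acc = v/a = 0.113846 s, d_acc = v^2/(2a) = 0.042123 rad each
d_cruise = 1.97 - 2*0.042123 = 1.885754 rad
t_cruise = d_cruise/v = 1.885754/0.74 = 2.5483

2.5483 s


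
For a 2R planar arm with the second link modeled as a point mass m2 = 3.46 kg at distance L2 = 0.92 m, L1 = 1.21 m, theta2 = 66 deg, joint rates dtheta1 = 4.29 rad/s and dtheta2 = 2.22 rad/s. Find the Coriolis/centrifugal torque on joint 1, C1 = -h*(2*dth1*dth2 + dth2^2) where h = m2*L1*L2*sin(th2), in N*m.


h = m2*L1*L2*sin(th2) = 3.46*1.21*0.92*sin(66 deg) = 3.518677
C1 = -h*(2*4.29*2.22 + 2.22^2) = -3.518677*23.9760 = -84.3638

-84.3638 N*m


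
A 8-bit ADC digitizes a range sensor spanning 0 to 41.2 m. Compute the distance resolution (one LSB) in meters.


res = range / 2^n = 41.2/2^8 = 41.2/256 = 0.1609

0.1609 m


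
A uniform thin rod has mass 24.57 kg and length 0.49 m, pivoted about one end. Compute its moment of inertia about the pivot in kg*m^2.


I = (1/3)*m*L^2 = (1/3)*24.57*0.49^2 = 1.9664

1.9664 kg*m^2


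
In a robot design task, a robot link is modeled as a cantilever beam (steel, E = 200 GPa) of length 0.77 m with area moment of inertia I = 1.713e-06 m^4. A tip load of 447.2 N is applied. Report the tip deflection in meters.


delta = F*L^3/(3*E*I) = 447.2*0.77^3/(3*2.000e+11*1.713e-06)
      = 204.1615576/1027800 = 1.9864e-04

1.9864e-04 m


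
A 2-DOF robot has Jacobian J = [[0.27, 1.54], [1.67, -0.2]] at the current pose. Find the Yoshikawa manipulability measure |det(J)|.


det(J) = 0.27*-0.2 - (1.54)*(1.67) = -2.6258
|det(J)| = 2.6258

2.6258


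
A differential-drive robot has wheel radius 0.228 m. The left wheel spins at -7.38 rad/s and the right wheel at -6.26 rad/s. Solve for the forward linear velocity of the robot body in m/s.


v = r*(wR + wL)/2 = 0.228*(-6.26 + -7.38)/2 = -1.5550

-1.5550 m/s


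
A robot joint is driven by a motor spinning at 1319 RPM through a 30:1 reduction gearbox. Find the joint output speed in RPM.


omega_joint = omega_motor / N = 1319 / 30 = 43.9667

43.9667 RPM


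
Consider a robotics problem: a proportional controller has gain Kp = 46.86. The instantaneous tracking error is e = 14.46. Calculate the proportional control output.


u_P = Kp * e = 46.86 * 14.46 = 677.5956

677.5956


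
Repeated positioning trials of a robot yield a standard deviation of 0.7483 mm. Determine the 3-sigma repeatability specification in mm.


repeatability = 3*sigma = 3*0.7483 = 2.2449

2.2449 mm


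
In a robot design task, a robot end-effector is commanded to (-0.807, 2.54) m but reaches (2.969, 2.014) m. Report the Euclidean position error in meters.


dx = 2.969 - (-0.807) = 3.7760, dy = 2.014 - (2.54) = -0.5260
err = sqrt(14.258176 + 0.276676) = 3.8125

3.8125 m


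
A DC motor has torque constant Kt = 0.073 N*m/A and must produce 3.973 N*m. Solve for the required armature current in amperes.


I = tau / Kt = 3.973/0.073 = 54.4247

54.4247 A


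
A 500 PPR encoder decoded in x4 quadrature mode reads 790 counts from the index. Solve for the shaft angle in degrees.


angle = counts * 360 / (PPR*4) = 790 * 360 / 2000 = 142.2000

142.2000 degrees


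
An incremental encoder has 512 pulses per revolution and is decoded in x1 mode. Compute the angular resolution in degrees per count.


resolution = 360 / (PPR * 1) = 360 / 512 = 0.7031

0.7031 degrees


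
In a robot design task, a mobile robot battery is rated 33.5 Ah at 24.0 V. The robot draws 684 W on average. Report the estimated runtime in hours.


E = 33.5*24.0 = 804.0000 Wh
t = E/P = 804.0000/684 = 1.1754

1.1754 hours


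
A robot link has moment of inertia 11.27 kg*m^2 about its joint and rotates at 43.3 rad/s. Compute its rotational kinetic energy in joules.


KE = (1/2)*I*omega^2 = 0.5*11.27*43.3^2 = 10565.0051

10565.0051 J


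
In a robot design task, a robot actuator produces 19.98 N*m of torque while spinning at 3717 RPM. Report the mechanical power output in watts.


omega = 3717 * 2*pi/60 = 389.243330 rad/s
P = tau * omega = 19.98 * 389.243330 = 7777.0817

7777.0817 W


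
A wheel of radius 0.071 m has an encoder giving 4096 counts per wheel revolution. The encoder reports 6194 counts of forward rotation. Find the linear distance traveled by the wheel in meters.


revs = 6194/4096 = 1.512207
d = revs * 2*pi*r = 1.512207 * 2*pi*0.071 = 0.6746

0.6746 m


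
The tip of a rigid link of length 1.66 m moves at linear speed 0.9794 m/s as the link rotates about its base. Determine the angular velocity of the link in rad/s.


omega = v / L = 0.9794 / 1.66 = 0.5900

0.5900 rad/s


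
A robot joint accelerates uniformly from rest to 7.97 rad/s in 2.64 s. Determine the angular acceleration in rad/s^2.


alpha = delta_omega / t = 7.97 / 2.64 = 3.0189

3.0189 rad/s^2


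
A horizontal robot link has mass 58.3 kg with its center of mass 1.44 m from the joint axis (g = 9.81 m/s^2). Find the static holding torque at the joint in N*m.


tau = m*g*L = 58.3 * 9.81 * 1.44 = 823.5691

823.5691 N*m


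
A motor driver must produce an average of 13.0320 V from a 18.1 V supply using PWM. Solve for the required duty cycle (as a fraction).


D = V_avg/V_supply = 13.0320/18.1 = 0.7200

0.7200


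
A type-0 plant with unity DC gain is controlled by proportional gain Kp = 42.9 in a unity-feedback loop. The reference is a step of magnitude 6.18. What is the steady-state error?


e_ss = R/(1 + Kp) = 6.18/(1 + 42.9) = 6.18/43.9000 = 0.1408

0.1408


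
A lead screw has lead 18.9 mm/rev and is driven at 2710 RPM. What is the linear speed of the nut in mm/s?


v = lead * (RPM/60) = 18.9*2710/60 = 853.6500

853.6500 mm/s


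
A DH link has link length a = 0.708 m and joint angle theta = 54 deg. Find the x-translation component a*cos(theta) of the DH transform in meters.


a*cos(theta) = 0.708*cos(54 deg) = 0.4162

0.4162 m


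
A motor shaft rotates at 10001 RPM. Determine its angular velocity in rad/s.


omega = 10001 * 2*pi/60 = 1047.3023

1047.3023 rad/s


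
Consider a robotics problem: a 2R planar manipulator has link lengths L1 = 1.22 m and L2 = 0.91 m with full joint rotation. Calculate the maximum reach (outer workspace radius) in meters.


r_max = L1 + L2 = 1.22 + 0.91 = 2.1300

2.1300 m
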